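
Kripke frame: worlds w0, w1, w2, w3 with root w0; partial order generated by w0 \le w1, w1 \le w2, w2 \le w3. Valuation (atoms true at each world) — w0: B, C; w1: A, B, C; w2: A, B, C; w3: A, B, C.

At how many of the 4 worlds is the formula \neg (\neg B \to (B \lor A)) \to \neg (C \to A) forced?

4

w0: forces it.
w1: forces it.
w2: forces it.
w3: forces it.
Worlds forcing the formula: {w0, w1, w2, w3}.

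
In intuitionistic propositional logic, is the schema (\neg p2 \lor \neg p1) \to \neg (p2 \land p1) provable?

Yes

This is a constructively valid De Morgan direction (disjunction of negations to negated conjunction), which is intuitionistically derivable.
If \neg p2 holds at a world then no accessible world forces p2, hence none forces p2 \land p1; likewise for \neg p1.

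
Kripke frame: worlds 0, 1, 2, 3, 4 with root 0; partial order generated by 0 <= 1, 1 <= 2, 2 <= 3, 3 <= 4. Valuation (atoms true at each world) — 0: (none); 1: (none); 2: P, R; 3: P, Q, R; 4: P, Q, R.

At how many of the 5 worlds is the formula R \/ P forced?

0: does not force it — 0 ||-/- R \/ P: neither disjunct is forced at 0.
1: does not force it — 1 ||-/- R \/ P: neither disjunct is forced at 1.
2: forces it.
3: forces it.
4: forces it.
Worlds forcing the formula: {2, 3, 4}.

3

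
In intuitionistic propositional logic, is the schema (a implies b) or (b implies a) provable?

This is the Gödel–Dummett linearity axiom, which is not intuitionistically valid.
A Kripke countermodel: worlds 0, 1, 2; order generated by 0 <= 1, 0 <= 2; atoms true at each world — 0:{}; 1:{a}; 2:{b}.
0 does not force (a implies b) or (b implies a): neither disjunct is forced at 0.
0 does not force a implies b: at the accessible world 1, 1 forces a but 1 does not force b.
1 lacks atom b, so 1 does not force b.
So the root 0 does not force the formula.

No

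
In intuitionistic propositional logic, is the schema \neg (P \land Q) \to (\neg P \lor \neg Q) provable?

This is the constructively invalid direction of De Morgan's law for conjunction, which is not intuitionistically valid.
A Kripke countermodel: worlds u, v, w; order generated by u \le v, u \le w; atoms true at each world — u:{}; v:{P}; w:{Q}.
u \nVdash \neg (P \land Q) \to (\neg P \lor \neg Q): already at u itself, u \Vdash \neg (P \land Q) but u \nVdash \neg P \lor \neg Q.
u \nVdash \neg P \lor \neg Q: neither disjunct is forced at u.
u \nVdash \neg P since v is accessible from u and v \Vdash P.
So the root u does not force the formula.

No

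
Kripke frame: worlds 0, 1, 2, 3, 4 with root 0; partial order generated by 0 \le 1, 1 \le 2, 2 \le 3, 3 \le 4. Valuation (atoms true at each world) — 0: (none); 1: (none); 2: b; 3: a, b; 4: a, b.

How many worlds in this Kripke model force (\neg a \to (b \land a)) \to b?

0: does not force it — 0 \nVdash (\neg a \to (b \land a)) \to b: already at 0 itself, 0 \Vdash \neg a \to (b \land a) but 0 \nVdash b.
1: does not force it — 1 \nVdash (\neg a \to (b \land a)) \to b: already at 1 itself, 1 \Vdash \neg a \to (b \land a) but 1 \nVdash b.
2: forces it.
3: forces it.
4: forces it.
Worlds forcing the formula: {2, 3, 4}.

3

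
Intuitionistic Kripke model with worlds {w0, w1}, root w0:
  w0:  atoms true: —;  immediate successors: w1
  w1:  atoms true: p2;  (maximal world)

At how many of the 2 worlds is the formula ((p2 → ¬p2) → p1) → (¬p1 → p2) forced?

1

w0: does not force it — w0 ⊮ ((p2 → ¬p2) → p1) → (¬p1 → p2): already at w0 itself, w0 ⊩ (p2 → ¬p2) → p1 but w0 ⊮ ¬p1 → p2.
w1: forces it.
Worlds forcing the formula: {w1}.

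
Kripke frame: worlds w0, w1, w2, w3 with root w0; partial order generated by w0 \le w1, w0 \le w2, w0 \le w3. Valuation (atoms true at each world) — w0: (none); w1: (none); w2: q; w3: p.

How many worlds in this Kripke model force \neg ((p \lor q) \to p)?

w0: does not force it — w0 \nVdash \neg ((p \lor q) \to p) since w1 is accessible from w0 and w1 \Vdash (p \lor q) \to p.
w1: does not force it — w1 \nVdash \neg ((p \lor q) \to p) since w1 is accessible from w1 and w1 \Vdash (p \lor q) \to p.
w2: forces it.
w3: does not force it — w3 \nVdash \neg ((p \lor q) \to p) since w3 is accessible from w3 and w3 \Vdash (p \lor q) \to p.
Worlds forcing the formula: {w2}.

1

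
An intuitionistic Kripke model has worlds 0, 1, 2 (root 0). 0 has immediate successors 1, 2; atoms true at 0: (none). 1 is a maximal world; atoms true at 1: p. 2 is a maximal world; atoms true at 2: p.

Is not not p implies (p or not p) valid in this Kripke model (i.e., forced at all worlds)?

Not every world: 0 does not force not not p implies (p or not p).
0 does not force not not p implies (p or not p): already at 0 itself, 0 forces not not p but 0 does not force p or not p.
0 does not force p or not p: neither disjunct is forced at 0.
0 lacks atom p, so 0 does not force p.

No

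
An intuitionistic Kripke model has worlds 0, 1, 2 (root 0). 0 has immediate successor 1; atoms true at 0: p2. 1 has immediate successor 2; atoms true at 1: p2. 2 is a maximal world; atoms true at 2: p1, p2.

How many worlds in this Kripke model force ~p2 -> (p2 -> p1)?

0: forces it.
1: forces it.
2: forces it.
Worlds forcing the formula: {0, 1, 2}.

3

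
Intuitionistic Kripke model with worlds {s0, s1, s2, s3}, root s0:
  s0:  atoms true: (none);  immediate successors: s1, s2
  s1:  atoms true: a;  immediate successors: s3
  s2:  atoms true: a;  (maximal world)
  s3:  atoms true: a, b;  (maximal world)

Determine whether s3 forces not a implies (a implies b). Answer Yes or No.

s3 forces not a implies (a implies b) vacuously: no world accessible from s3 forces the antecedent not a.

Yes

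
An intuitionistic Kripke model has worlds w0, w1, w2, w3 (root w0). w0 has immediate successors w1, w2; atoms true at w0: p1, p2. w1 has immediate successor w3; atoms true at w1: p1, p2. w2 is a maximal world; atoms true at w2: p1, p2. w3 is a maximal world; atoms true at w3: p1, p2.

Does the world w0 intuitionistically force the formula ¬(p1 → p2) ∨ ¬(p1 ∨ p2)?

No

w0 ⊮ ¬(p1 → p2) ∨ ¬(p1 ∨ p2): neither disjunct is forced at w0.
w0 ⊮ ¬(p1 → p2) since w0 is accessible from w0 and w0 ⊩ p1 → p2.
w0 ⊩ p1 → p2: every world accessible from w0 that forces p1 (namely w0, w1, w2, w3) also forces p2.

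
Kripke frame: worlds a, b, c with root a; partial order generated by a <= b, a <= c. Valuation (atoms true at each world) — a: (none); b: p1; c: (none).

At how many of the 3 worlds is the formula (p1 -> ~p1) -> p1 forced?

1

a: does not force it — a ||-/- (p1 -> ~p1) -> p1: at the accessible world c, c ||- p1 -> ~p1 but c ||-/- p1.
b: forces it.
c: does not force it — c ||-/- (p1 -> ~p1) -> p1: already at c itself, c ||- p1 -> ~p1 but c ||-/- p1.
Worlds forcing the formula: {b}.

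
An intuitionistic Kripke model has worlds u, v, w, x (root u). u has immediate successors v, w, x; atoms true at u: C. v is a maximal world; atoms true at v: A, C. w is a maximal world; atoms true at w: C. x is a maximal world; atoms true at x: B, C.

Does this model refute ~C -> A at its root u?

No

u ||- ~C -> A vacuously: no world accessible from u forces the antecedent ~C.
So the root u forces ~C -> A; the model is not a countermodel.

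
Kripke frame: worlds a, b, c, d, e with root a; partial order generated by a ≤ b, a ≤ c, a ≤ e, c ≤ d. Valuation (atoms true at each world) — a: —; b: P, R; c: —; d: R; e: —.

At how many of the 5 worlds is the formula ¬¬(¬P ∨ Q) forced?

a: does not force it — a ⊮ ¬¬(¬P ∨ Q) since b is accessible from a and b ⊩ ¬(¬P ∨ Q).
b: does not force it — b ⊮ ¬¬(¬P ∨ Q) since b is accessible from b and b ⊩ ¬(¬P ∨ Q).
c: forces it.
d: forces it.
e: forces it.
Worlds forcing the formula: {c, d, e}.

3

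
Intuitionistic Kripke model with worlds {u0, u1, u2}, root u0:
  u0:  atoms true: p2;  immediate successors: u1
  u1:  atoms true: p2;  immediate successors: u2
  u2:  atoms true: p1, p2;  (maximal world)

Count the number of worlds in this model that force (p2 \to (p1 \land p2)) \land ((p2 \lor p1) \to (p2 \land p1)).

1

u0: does not force it — u0 \nVdash (p2 \to (p1 \land p2)) \land ((p2 \lor p1) \to (p2 \land p1)) since u0 fails p2 \to (p1 \land p2).
u1: does not force it — u1 \nVdash (p2 \to (p1 \land p2)) \land ((p2 \lor p1) \to (p2 \land p1)) since u1 fails p2 \to (p1 \land p2).
u2: forces it.
Worlds forcing the formula: {u2}.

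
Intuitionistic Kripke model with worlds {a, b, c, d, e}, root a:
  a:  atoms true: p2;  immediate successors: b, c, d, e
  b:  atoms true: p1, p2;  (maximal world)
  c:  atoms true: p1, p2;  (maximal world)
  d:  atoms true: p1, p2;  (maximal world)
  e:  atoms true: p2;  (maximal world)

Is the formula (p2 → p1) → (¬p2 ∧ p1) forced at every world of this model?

No

Not every world: a ⊮ (p2 → p1) → (¬p2 ∧ p1).
a ⊮ (p2 → p1) → (¬p2 ∧ p1): at the accessible world b, b ⊩ p2 → p1 but b ⊮ ¬p2 ∧ p1.
b ⊮ ¬p2 ∧ p1 since b fails ¬p2.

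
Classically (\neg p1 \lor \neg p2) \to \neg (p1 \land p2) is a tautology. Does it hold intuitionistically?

Yes

This is a constructively valid De Morgan direction (disjunction of negations to negated conjunction), which is intuitionistically derivable.
If \neg p1 holds at a world then no accessible world forces p1, hence none forces p1 \land p2; likewise for \neg p2.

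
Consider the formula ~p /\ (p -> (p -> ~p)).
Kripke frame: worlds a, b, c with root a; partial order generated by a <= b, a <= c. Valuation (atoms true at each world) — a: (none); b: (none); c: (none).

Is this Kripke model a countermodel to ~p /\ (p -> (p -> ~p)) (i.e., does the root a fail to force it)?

a ||- ~p /\ (p -> (p -> ~p)) since a forces both conjuncts.
So the root a forces ~p /\ (p -> (p -> ~p)); the model is not a countermodel.

No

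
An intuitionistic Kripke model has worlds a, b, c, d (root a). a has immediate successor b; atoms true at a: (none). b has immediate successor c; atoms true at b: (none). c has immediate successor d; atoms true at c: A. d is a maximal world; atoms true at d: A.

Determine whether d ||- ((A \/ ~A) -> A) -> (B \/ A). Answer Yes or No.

Yes

d ||- ((A \/ ~A) -> A) -> (B \/ A): every world accessible from d that forces (A \/ ~A) -> A (namely d) also forces B \/ A.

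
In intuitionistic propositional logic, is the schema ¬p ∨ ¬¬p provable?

No

This is the weak law of excluded middle, which is not intuitionistically valid.
A Kripke countermodel: worlds u0, u1, u2; order generated by u0 ≤ u1, u0 ≤ u2; atoms true at each world — u0:{}; u1:{p}; u2:{}.
u0 ⊮ ¬p ∨ ¬¬p: neither disjunct is forced at u0.
u0 ⊮ ¬p since u1 is accessible from u0 and u1 ⊩ p.
So the root u0 does not force the formula.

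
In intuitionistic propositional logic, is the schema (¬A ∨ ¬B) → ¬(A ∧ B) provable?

This is a constructively valid De Morgan direction (disjunction of negations to negated conjunction), which is intuitionistically derivable.
If ¬A holds at a world then no accessible world forces A, hence none forces A ∧ B; likewise for ¬B.

Yes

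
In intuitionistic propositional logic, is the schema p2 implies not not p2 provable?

This is double-negation introduction, which is intuitionistically derivable.
If a world forces p2 then every accessible world forces p2 (persistence), so none forces not p2; hence not not p2.

Yes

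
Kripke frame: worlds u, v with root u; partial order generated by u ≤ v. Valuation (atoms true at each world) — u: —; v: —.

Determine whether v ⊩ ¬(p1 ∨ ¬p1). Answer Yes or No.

No

v ⊮ ¬(p1 ∨ ¬p1) since v is accessible from v and v ⊩ p1 ∨ ¬p1.
v ⊩ p1 ∨ ¬p1 via the disjunct ¬p1.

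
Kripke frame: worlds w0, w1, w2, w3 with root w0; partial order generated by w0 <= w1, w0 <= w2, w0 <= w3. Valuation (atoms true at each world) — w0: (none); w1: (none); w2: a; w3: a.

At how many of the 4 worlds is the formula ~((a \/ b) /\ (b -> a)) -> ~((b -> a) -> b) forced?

4

w0: forces it.
w1: forces it.
w2: forces it.
w3: forces it.
Worlds forcing the formula: {w0, w1, w2, w3}.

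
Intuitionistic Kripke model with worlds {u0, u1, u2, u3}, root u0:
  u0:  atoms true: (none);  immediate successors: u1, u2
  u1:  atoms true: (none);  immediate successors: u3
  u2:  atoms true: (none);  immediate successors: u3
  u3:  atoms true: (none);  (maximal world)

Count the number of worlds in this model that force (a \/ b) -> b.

u0: forces it.
u1: forces it.
u2: forces it.
u3: forces it.
Worlds forcing the formula: {u0, u1, u2, u3}.

4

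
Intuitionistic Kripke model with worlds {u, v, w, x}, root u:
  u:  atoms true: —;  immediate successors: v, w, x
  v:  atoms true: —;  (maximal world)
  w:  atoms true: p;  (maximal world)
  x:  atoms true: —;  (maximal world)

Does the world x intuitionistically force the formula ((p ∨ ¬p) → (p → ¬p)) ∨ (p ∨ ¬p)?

x ⊩ ((p ∨ ¬p) → (p → ¬p)) ∨ (p ∨ ¬p) via the disjunct (p ∨ ¬p) → (p → ¬p).

Yes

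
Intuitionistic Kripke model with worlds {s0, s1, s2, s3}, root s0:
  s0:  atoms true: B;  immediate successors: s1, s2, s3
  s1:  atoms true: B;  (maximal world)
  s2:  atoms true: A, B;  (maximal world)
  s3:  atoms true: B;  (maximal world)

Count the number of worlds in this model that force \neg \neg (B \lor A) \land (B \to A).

s0: does not force it — s0 \nVdash \neg \neg (B \lor A) \land (B \to A) since s0 fails B \to A.
s1: does not force it — s1 \nVdash \neg \neg (B \lor A) \land (B \to A) since s1 fails B \to A.
s2: forces it.
s3: does not force it — s3 \nVdash \neg \neg (B \lor A) \land (B \to A) since s3 fails B \to A.
Worlds forcing the formula: {s2}.

1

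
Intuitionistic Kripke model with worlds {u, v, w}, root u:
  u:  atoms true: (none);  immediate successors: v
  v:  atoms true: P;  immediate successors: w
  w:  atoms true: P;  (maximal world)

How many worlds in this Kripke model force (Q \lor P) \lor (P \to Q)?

u: does not force it — u \nVdash (Q \lor P) \lor (P \to Q): neither disjunct is forced at u.
v: forces it.
w: forces it.
Worlds forcing the formula: {v, w}.

2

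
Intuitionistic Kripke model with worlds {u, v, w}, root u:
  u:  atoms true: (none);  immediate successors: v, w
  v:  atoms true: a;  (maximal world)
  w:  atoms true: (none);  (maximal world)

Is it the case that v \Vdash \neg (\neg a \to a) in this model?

No

v \nVdash \neg (\neg a \to a) since v is accessible from v and v \Vdash \neg a \to a.
v \Vdash \neg a \to a vacuously: no world accessible from v forces the antecedent \neg a.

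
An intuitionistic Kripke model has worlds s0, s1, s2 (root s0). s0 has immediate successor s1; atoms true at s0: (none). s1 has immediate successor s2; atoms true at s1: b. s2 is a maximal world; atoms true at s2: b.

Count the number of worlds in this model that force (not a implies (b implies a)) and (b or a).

s0: does not force it — s0 does not force (not a implies (b implies a)) and (b or a) since s0 fails not a implies (b implies a).
s1: does not force it — s1 does not force (not a implies (b implies a)) and (b or a) since s1 fails not a implies (b implies a).
s2: does not force it — s2 does not force (not a implies (b implies a)) and (b or a) since s2 fails not a implies (b implies a).
Worlds forcing the formula: { }.

0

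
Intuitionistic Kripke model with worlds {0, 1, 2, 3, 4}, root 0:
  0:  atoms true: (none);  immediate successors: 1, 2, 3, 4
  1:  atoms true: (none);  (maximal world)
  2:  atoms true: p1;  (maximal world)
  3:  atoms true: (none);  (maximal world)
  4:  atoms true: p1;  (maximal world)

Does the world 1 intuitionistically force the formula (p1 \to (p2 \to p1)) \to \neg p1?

1 \Vdash (p1 \to (p2 \to p1)) \to \neg p1: every world accessible from 1 that forces p1 \to (p2 \to p1) (namely 1) also forces \neg p1.

Yes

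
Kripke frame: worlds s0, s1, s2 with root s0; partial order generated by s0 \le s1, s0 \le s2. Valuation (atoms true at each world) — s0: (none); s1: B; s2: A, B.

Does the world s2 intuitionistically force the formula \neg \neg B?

Yes

s2 \Vdash \neg \neg B: no world accessible from s2 forces \neg B.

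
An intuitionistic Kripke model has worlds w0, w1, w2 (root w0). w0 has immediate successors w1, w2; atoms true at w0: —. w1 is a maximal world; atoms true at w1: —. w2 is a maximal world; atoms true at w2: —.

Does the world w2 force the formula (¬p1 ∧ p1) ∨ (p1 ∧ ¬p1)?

No

w2 ⊮ (¬p1 ∧ p1) ∨ (p1 ∧ ¬p1): neither disjunct is forced at w2.
w2 ⊮ ¬p1 ∧ p1 since w2 fails p1.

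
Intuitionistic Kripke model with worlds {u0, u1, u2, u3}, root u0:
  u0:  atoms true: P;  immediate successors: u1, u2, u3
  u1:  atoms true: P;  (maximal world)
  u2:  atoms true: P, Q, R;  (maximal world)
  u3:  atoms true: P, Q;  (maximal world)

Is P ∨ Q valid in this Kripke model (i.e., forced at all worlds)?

u0 ⊩ P ∨ Q via the disjunct P.
Since the root u0 forces P ∨ Q and forcing is persistent (monotone upward), every world forces it.

Yes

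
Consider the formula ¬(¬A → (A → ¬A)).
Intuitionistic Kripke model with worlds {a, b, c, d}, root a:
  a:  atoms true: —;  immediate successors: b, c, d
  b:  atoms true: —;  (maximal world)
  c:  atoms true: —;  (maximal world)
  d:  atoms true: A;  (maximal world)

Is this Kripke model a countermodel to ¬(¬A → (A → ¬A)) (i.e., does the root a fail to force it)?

Yes

a ⊮ ¬(¬A → (A → ¬A)) since a is accessible from a and a ⊩ ¬A → (A → ¬A).
a ⊩ ¬A → (A → ¬A): every world accessible from a that forces ¬A (namely b, c) also forces A → ¬A.
So the root a does not force ¬(¬A → (A → ¬A)); the model is a countermodel.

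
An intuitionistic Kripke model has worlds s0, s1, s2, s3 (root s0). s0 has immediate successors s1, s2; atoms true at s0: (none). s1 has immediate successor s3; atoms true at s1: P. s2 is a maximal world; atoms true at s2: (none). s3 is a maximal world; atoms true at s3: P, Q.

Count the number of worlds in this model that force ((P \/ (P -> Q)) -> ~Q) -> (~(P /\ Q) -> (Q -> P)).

s0: forces it.
s1: forces it.
s2: forces it.
s3: forces it.
Worlds forcing the formula: {s0, s1, s2, s3}.

4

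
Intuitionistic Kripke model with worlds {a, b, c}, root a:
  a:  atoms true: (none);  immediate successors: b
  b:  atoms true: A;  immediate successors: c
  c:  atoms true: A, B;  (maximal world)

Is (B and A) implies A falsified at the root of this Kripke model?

a forces (B and A) implies A: every world accessible from a that forces B and A (namely c) also forces A.
So the root a forces (B and A) implies A; the model is not a countermodel.

No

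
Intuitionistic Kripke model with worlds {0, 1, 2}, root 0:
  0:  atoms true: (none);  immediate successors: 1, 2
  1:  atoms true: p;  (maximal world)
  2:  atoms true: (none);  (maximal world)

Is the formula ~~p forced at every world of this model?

Not every world: 0 ||-/- ~~p.
0 ||-/- ~~p since 2 is accessible from 0 and 2 ||- ~p.
2 ||- ~p: no world accessible from 2 forces p.

No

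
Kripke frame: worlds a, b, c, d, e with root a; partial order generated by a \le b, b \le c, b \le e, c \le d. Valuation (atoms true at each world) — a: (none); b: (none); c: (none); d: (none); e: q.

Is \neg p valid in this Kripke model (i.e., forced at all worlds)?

a \Vdash \neg p: no world accessible from a forces p.
Since the root a forces \neg p and forcing is persistent (monotone upward), every world forces it.

Yes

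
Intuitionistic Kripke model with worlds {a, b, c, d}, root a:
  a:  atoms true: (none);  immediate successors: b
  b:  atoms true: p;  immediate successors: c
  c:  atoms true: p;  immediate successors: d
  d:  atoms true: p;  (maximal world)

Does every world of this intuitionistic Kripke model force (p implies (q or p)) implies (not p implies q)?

a forces (p implies (q or p)) implies (not p implies q): every world accessible from a that forces p implies (q or p) (namely a, b, c, d) also forces not p implies q.
Since the root a forces (p implies (q or p)) implies (not p implies q) and forcing is persistent (monotone upward), every world forces it.

Yes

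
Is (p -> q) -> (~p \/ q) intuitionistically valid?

No

This is the material-implication-as-disjunction principle, which is not intuitionistically valid.
A Kripke countermodel: worlds u0, u1; order generated by u0 <= u1; atoms true at each world — u0:{}; u1:{p,q}.
u0 ||-/- (p -> q) -> (~p \/ q): already at u0 itself, u0 ||- p -> q but u0 ||-/- ~p \/ q.
u0 ||-/- ~p \/ q: neither disjunct is forced at u0.
u0 ||-/- ~p since u1 is accessible from u0 and u1 ||- p.
So the root u0 does not force the formula.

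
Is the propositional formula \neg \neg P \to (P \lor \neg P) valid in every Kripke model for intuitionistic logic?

No

This is a variant of double-negation elimination (deriving excluded middle from double negation), which is not intuitionistically valid.
A Kripke countermodel: worlds a, b; order generated by a \le b; atoms true at each world — a:{}; b:{P}.
a \nVdash \neg \neg P \to (P \lor \neg P): already at a itself, a \Vdash \neg \neg P but a \nVdash P \lor \neg P.
a \nVdash P \lor \neg P: neither disjunct is forced at a.
a lacks atom P, so a \nVdash P.
So the root a does not force the formula.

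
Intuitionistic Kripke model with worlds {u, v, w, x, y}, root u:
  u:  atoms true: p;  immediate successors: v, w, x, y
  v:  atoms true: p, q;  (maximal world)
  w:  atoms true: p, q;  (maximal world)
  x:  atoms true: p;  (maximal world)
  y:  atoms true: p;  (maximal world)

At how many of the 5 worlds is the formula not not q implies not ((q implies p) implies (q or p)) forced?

2

u: does not force it — u does not force not not q implies not ((q implies p) implies (q or p)): at the accessible world v, v forces not not q but v does not force not ((q implies p) implies (q or p)).
v: does not force it — v does not force not not q implies not ((q implies p) implies (q or p)): already at v itself, v forces not not q but v does not force not ((q implies p) implies (q or p)).
w: does not force it.
x: forces it.
y: forces it.
Worlds forcing the formula: {x, y}.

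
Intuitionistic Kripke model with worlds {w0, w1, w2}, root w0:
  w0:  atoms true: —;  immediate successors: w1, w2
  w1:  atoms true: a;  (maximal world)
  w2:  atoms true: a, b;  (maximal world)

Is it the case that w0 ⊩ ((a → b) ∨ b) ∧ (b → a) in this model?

w0 ⊮ ((a → b) ∨ b) ∧ (b → a) since w0 fails (a → b) ∨ b.

No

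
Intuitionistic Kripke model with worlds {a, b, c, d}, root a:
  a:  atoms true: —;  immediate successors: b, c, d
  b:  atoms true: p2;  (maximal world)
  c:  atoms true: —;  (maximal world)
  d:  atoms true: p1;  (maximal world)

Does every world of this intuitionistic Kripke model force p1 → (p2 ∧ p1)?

Not every world: a ⊮ p1 → (p2 ∧ p1).
a ⊮ p1 → (p2 ∧ p1): at the accessible world d, d ⊩ p1 but d ⊮ p2 ∧ p1.
d ⊮ p2 ∧ p1 since d fails p2.

No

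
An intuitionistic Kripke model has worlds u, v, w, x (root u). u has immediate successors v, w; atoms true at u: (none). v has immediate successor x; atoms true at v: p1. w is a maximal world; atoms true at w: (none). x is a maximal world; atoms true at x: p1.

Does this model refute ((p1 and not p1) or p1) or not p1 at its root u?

Yes

u does not force ((p1 and not p1) or p1) or not p1: neither disjunct is forced at u.
u does not force (p1 and not p1) or p1: neither disjunct is forced at u.
u does not force p1 and not p1 since u fails p1.
So the root u does not force ((p1 and not p1) or p1) or not p1; the model is a countermodel.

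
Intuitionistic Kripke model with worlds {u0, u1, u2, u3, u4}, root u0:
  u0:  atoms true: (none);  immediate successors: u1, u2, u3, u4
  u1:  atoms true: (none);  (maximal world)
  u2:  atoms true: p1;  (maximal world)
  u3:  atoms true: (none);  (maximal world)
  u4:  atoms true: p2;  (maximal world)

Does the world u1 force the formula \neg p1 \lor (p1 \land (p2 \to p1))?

u1 \Vdash \neg p1 \lor (p1 \land (p2 \to p1)) via the disjunct \neg p1.

Yes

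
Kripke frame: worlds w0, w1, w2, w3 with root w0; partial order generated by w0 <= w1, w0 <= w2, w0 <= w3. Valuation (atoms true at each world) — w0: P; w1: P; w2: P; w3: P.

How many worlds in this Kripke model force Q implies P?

w0: forces it.
w1: forces it.
w2: forces it.
w3: forces it.
Worlds forcing the formula: {w0, w1, w2, w3}.

4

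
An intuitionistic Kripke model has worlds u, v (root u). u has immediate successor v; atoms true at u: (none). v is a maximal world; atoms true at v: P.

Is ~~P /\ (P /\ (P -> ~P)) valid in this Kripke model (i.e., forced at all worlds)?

Not every world: u ||-/- ~~P /\ (P /\ (P -> ~P)).
u ||-/- ~~P /\ (P /\ (P -> ~P)) since u fails P /\ (P -> ~P).

No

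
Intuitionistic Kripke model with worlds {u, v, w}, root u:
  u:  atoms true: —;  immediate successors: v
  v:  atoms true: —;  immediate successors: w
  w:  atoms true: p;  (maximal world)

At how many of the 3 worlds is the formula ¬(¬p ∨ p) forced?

0

u: does not force it — u ⊮ ¬(¬p ∨ p) since w is accessible from u and w ⊩ ¬p ∨ p.
v: does not force it — v ⊮ ¬(¬p ∨ p) since w is accessible from v and w ⊩ ¬p ∨ p.
w: does not force it.
Worlds forcing the formula: { }.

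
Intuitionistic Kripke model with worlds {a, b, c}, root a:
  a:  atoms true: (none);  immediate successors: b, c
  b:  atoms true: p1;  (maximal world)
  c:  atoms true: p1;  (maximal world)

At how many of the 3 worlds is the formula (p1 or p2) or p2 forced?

2

a: does not force it — a does not force (p1 or p2) or p2: neither disjunct is forced at a.
b: forces it.
c: forces it.
Worlds forcing the formula: {b, c}.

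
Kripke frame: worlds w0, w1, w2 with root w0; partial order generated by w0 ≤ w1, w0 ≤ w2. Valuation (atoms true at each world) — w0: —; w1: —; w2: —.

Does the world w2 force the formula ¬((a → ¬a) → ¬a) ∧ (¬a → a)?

w2 ⊮ ¬((a → ¬a) → ¬a) ∧ (¬a → a) since w2 fails ¬((a → ¬a) → ¬a).

No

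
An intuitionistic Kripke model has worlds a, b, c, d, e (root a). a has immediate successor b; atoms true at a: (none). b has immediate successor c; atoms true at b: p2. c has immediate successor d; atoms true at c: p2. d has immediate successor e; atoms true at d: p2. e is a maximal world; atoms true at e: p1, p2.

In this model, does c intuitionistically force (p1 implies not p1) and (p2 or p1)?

No

c does not force (p1 implies not p1) and (p2 or p1) since c fails p1 implies not p1.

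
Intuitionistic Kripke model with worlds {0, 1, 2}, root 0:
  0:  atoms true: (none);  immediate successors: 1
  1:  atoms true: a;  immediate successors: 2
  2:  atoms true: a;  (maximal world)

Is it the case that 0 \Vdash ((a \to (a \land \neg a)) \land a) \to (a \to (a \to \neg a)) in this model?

Yes

0 \Vdash ((a \to (a \land \neg a)) \land a) \to (a \to (a \to \neg a)) vacuously: no world accessible from 0 forces the antecedent (a \to (a \land \neg a)) \land a.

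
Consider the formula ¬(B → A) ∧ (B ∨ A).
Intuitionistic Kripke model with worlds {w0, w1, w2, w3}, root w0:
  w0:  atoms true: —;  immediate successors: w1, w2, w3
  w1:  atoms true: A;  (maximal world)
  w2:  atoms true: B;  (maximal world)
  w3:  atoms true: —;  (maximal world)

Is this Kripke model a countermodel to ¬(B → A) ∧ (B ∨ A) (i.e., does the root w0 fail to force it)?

Yes

w0 ⊮ ¬(B → A) ∧ (B ∨ A) since w0 fails ¬(B → A).
So the root w0 does not force ¬(B → A) ∧ (B ∨ A); the model is a countermodel.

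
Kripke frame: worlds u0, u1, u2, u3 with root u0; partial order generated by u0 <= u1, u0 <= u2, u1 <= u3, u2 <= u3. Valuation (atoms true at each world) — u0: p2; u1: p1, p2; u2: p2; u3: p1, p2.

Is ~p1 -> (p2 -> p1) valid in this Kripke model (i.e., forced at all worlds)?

Yes

u0 ||- ~p1 -> (p2 -> p1) vacuously: no world accessible from u0 forces the antecedent ~p1.
Since the root u0 forces ~p1 -> (p2 -> p1) and forcing is persistent (monotone upward), every world forces it.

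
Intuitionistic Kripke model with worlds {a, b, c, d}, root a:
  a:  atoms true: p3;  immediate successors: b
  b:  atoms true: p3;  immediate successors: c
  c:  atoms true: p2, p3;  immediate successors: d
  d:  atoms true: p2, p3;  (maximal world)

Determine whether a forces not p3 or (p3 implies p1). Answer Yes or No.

a does not force not p3 or (p3 implies p1): neither disjunct is forced at a.
a does not force not p3 since a is accessible from a and a forces p3.

No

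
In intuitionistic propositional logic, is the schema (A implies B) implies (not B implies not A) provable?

This is the forward direction of contraposition, which is intuitionistically derivable.
Assume A implies B and not B. If A held then B would follow, contradicting not B; so not A.

Yes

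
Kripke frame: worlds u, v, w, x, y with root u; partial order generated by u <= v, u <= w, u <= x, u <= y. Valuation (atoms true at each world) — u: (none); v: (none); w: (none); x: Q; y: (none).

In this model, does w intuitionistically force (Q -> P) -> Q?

No

w ||-/- (Q -> P) -> Q: already at w itself, w ||- Q -> P but w ||-/- Q.
w lacks atom Q, so w ||-/- Q.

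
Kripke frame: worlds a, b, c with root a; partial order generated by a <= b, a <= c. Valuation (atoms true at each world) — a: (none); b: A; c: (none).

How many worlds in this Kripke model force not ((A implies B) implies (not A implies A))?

a: does not force it — a does not force not ((A implies B) implies (not A implies A)) since b is accessible from a and b forces (A implies B) implies (not A implies A).
b: does not force it — b does not force not ((A implies B) implies (not A implies A)) since b is accessible from b and b forces (A implies B) implies (not A implies A).
c: forces it.
Worlds forcing the formula: {c}.

1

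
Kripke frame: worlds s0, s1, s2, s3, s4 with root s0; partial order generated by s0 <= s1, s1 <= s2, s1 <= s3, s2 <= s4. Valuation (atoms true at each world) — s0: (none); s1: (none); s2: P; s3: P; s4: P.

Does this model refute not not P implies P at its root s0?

Yes

s0 does not force not not P implies P: already at s0 itself, s0 forces not not P but s0 does not force P.
s0 lacks atom P, so s0 does not force P.
So the root s0 does not force not not P implies P; the model is a countermodel.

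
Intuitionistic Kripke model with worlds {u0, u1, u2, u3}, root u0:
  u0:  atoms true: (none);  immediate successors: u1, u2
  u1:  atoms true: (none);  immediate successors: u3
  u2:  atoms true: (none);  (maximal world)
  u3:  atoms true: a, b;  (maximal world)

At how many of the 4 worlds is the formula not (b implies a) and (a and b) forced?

0

u0: does not force it — u0 does not force not (b implies a) and (a and b) since u0 fails not (b implies a).
u1: does not force it — u1 does not force not (b implies a) and (a and b) since u1 fails not (b implies a).
u2: does not force it.
u3: does not force it.
Worlds forcing the formula: { }.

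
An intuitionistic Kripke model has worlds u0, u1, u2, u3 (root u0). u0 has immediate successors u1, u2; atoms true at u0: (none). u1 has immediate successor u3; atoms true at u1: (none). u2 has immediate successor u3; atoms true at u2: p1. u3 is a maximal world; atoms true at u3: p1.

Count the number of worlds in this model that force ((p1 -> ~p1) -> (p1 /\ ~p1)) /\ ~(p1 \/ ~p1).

u0: does not force it — u0 ||-/- ((p1 -> ~p1) -> (p1 /\ ~p1)) /\ ~(p1 \/ ~p1) since u0 fails ~(p1 \/ ~p1).
u1: does not force it — u1 ||-/- ((p1 -> ~p1) -> (p1 /\ ~p1)) /\ ~(p1 \/ ~p1) since u1 fails ~(p1 \/ ~p1).
u2: does not force it.
u3: does not force it.
Worlds forcing the formula: { }.

0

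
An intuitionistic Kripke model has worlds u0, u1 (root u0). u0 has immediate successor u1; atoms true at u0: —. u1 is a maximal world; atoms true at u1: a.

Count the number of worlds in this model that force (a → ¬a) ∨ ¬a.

u0: does not force it — u0 ⊮ (a → ¬a) ∨ ¬a: neither disjunct is forced at u0.
u1: does not force it — u1 ⊮ (a → ¬a) ∨ ¬a: neither disjunct is forced at u1.
Worlds forcing the formula: { }.

0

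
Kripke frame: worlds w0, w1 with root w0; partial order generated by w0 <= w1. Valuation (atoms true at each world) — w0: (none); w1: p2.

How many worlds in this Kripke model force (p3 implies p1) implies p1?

0

w0: does not force it — w0 does not force (p3 implies p1) implies p1: already at w0 itself, w0 forces p3 implies p1 but w0 does not force p1.
w1: does not force it.
Worlds forcing the formula: { }.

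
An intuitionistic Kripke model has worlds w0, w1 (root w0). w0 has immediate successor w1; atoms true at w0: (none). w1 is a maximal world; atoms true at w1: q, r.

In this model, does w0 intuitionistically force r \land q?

w0 \nVdash r \land q since w0 fails r.

No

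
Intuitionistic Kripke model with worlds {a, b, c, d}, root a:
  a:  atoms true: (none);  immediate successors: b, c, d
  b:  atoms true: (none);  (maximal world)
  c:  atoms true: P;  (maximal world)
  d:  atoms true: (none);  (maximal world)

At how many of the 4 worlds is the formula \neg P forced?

2

a: does not force it — a \nVdash \neg P since c is accessible from a and c \Vdash P.
b: forces it.
c: does not force it — c \nVdash \neg P since c is accessible from c and c \Vdash P.
d: forces it.
Worlds forcing the formula: {b, d}.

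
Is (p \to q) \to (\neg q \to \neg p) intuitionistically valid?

This is the forward direction of contraposition, which is intuitionistically derivable.
Assume p \to q and \neg q. If p held then q would follow, contradicting \neg q; so \neg p.

Yes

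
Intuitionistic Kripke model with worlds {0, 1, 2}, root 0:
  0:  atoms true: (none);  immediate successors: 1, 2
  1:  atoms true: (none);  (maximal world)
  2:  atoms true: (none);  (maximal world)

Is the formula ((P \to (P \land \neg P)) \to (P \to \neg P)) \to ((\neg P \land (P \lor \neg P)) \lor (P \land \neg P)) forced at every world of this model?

0 \Vdash ((P \to (P \land \neg P)) \to (P \to \neg P)) \to ((\neg P \land (P \lor \neg P)) \lor (P \land \neg P)): every world accessible from 0 that forces (P \to (P \land \neg P)) \to (P \to \neg P) (namely 0, 1, 2) also forces (\neg P \land (P \lor \neg P)) \lor (P \land \neg P).
Since the root 0 forces ((P \to (P \land \neg P)) \to (P \to \neg P)) \to ((\neg P \land (P \lor \neg P)) \lor (P \land \neg P)) and forcing is persistent (monotone upward), every world forces it.

Yes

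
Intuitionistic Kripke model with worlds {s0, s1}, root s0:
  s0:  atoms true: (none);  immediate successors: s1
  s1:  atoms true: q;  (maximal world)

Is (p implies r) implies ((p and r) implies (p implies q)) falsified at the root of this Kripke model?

No

s0 forces (p implies r) implies ((p and r) implies (p implies q)): every world accessible from s0 that forces p implies r (namely s0, s1) also forces (p and r) implies (p implies q).
So the root s0 forces (p implies r) implies ((p and r) implies (p implies q)); the model is not a countermodel.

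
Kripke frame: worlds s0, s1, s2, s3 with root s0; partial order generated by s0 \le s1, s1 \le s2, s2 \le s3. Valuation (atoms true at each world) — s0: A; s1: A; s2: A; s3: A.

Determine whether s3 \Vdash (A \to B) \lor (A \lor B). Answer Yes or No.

s3 \Vdash (A \to B) \lor (A \lor B) via the disjunct A \lor B.

Yes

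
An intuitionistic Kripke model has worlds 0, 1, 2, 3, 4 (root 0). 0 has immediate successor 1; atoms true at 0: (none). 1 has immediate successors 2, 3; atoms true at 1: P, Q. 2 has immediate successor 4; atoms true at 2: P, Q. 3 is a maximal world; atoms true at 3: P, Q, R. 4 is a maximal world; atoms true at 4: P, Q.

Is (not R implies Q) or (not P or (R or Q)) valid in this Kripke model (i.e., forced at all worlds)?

0 forces (not R implies Q) or (not P or (R or Q)) via the disjunct not R implies Q.
Since the root 0 forces (not R implies Q) or (not P or (R or Q)) and forcing is persistent (monotone upward), every world forces it.

Yes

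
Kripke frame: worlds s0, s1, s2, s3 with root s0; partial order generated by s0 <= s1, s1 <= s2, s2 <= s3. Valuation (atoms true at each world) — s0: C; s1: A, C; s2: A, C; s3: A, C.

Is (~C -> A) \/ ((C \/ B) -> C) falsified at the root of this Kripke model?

s0 ||- (~C -> A) \/ ((C \/ B) -> C) via the disjunct ~C -> A.
So the root s0 forces (~C -> A) \/ ((C \/ B) -> C); the model is not a countermodel.

No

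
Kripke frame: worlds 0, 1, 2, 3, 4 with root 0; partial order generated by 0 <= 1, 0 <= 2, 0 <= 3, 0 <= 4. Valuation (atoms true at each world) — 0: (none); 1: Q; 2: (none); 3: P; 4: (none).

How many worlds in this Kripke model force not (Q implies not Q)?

0: does not force it — 0 does not force not (Q implies not Q) since 2 is accessible from 0 and 2 forces Q implies not Q.
1: forces it.
2: does not force it — 2 does not force not (Q implies not Q) since 2 is accessible from 2 and 2 forces Q implies not Q.
3: does not force it.
4: does not force it.
Worlds forcing the formula: {1}.

1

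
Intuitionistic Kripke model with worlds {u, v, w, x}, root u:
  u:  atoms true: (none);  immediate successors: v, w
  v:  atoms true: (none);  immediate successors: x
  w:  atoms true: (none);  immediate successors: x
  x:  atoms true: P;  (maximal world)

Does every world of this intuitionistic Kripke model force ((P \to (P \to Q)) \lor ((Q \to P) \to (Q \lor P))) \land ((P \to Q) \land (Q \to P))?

No

Not every world: u \nVdash ((P \to (P \to Q)) \lor ((Q \to P) \to (Q \lor P))) \land ((P \to Q) \land (Q \to P)).
u \nVdash ((P \to (P \to Q)) \lor ((Q \to P) \to (Q \lor P))) \land ((P \to Q) \land (Q \to P)) since u fails (P \to (P \to Q)) \lor ((Q \to P) \to (Q \lor P)).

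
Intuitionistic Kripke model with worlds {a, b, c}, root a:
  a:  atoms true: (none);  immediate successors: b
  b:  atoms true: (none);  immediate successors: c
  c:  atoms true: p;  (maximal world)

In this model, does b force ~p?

No

b ||-/- ~p since c is accessible from b and c ||- p.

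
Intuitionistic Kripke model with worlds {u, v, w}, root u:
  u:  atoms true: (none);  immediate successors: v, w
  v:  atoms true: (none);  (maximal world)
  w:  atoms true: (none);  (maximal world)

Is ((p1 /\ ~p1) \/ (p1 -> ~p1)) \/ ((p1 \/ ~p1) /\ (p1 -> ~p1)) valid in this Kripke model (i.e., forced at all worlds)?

u ||- ((p1 /\ ~p1) \/ (p1 -> ~p1)) \/ ((p1 \/ ~p1) /\ (p1 -> ~p1)) via the disjunct (p1 /\ ~p1) \/ (p1 -> ~p1).
Since the root u forces ((p1 /\ ~p1) \/ (p1 -> ~p1)) \/ ((p1 \/ ~p1) /\ (p1 -> ~p1)) and forcing is persistent (monotone upward), every world forces it.

Yes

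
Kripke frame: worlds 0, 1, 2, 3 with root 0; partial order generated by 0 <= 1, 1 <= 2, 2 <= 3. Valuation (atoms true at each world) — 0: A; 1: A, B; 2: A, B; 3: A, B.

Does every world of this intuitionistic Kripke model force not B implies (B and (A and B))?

0 forces not B implies (B and (A and B)) vacuously: no world accessible from 0 forces the antecedent not B.
Since the root 0 forces not B implies (B and (A and B)) and forcing is persistent (monotone upward), every world forces it.

Yes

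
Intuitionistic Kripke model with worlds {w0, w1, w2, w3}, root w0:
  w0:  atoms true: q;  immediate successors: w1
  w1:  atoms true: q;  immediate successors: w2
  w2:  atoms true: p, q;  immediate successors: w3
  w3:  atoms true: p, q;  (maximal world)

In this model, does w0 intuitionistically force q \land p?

No

w0 \nVdash q \land p since w0 fails p.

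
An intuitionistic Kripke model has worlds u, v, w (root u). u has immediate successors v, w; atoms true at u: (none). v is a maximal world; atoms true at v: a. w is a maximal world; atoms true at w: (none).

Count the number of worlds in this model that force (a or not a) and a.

u: does not force it — u does not force (a or not a) and a since u fails a or not a.
v: forces it.
w: does not force it — w does not force (a or not a) and a since w fails a.
Worlds forcing the formula: {v}.

1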